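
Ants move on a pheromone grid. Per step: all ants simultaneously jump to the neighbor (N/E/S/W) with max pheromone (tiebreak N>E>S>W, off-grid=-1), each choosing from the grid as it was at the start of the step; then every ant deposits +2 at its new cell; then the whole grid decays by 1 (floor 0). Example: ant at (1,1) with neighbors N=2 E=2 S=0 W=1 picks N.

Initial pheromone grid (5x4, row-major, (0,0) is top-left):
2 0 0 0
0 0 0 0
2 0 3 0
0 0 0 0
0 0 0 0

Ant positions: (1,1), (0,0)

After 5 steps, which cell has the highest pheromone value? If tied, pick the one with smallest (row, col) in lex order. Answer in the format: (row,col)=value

Step 1: ant0:(1,1)->N->(0,1) | ant1:(0,0)->E->(0,1)
  grid max=3 at (0,1)
Step 2: ant0:(0,1)->W->(0,0) | ant1:(0,1)->W->(0,0)
  grid max=4 at (0,0)
Step 3: ant0:(0,0)->E->(0,1) | ant1:(0,0)->E->(0,1)
  grid max=5 at (0,1)
Step 4: ant0:(0,1)->W->(0,0) | ant1:(0,1)->W->(0,0)
  grid max=6 at (0,0)
Step 5: ant0:(0,0)->E->(0,1) | ant1:(0,0)->E->(0,1)
  grid max=7 at (0,1)
Final grid:
  5 7 0 0
  0 0 0 0
  0 0 0 0
  0 0 0 0
  0 0 0 0
Max pheromone 7 at (0,1)

Answer: (0,1)=7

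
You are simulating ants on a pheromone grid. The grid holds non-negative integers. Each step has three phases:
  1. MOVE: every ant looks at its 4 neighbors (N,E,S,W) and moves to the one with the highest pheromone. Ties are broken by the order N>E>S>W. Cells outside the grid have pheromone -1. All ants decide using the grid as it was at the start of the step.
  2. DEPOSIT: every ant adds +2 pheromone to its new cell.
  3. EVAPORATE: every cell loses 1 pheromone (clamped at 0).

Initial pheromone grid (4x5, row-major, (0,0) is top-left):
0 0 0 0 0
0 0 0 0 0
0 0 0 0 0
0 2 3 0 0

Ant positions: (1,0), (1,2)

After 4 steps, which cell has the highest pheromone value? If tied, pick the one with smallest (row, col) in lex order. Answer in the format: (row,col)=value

Step 1: ant0:(1,0)->N->(0,0) | ant1:(1,2)->N->(0,2)
  grid max=2 at (3,2)
Step 2: ant0:(0,0)->E->(0,1) | ant1:(0,2)->E->(0,3)
  grid max=1 at (0,1)
Step 3: ant0:(0,1)->E->(0,2) | ant1:(0,3)->E->(0,4)
  grid max=1 at (0,2)
Step 4: ant0:(0,2)->E->(0,3) | ant1:(0,4)->S->(1,4)
  grid max=1 at (0,3)
Final grid:
  0 0 0 1 0
  0 0 0 0 1
  0 0 0 0 0
  0 0 0 0 0
Max pheromone 1 at (0,3)

Answer: (0,3)=1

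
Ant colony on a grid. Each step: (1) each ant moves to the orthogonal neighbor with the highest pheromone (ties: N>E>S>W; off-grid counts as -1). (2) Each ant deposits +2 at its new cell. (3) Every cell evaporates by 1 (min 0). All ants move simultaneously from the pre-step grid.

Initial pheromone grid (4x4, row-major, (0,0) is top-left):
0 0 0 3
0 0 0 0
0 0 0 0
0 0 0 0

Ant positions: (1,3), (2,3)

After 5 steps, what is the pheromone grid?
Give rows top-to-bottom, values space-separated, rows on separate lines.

After step 1: ants at (0,3),(1,3)
  0 0 0 4
  0 0 0 1
  0 0 0 0
  0 0 0 0
After step 2: ants at (1,3),(0,3)
  0 0 0 5
  0 0 0 2
  0 0 0 0
  0 0 0 0
After step 3: ants at (0,3),(1,3)
  0 0 0 6
  0 0 0 3
  0 0 0 0
  0 0 0 0
After step 4: ants at (1,3),(0,3)
  0 0 0 7
  0 0 0 4
  0 0 0 0
  0 0 0 0
After step 5: ants at (0,3),(1,3)
  0 0 0 8
  0 0 0 5
  0 0 0 0
  0 0 0 0

0 0 0 8
0 0 0 5
0 0 0 0
0 0 0 0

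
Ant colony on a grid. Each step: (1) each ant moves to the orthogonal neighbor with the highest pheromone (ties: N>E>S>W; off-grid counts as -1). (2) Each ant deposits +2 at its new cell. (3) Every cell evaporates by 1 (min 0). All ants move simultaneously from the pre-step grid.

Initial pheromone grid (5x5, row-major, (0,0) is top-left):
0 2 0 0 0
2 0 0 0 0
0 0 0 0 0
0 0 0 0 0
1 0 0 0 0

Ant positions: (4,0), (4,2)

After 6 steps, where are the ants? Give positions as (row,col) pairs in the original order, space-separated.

Step 1: ant0:(4,0)->N->(3,0) | ant1:(4,2)->N->(3,2)
  grid max=1 at (0,1)
Step 2: ant0:(3,0)->N->(2,0) | ant1:(3,2)->N->(2,2)
  grid max=1 at (2,0)
Step 3: ant0:(2,0)->N->(1,0) | ant1:(2,2)->N->(1,2)
  grid max=1 at (1,0)
Step 4: ant0:(1,0)->N->(0,0) | ant1:(1,2)->N->(0,2)
  grid max=1 at (0,0)
Step 5: ant0:(0,0)->E->(0,1) | ant1:(0,2)->E->(0,3)
  grid max=1 at (0,1)
Step 6: ant0:(0,1)->E->(0,2) | ant1:(0,3)->E->(0,4)
  grid max=1 at (0,2)

(0,2) (0,4)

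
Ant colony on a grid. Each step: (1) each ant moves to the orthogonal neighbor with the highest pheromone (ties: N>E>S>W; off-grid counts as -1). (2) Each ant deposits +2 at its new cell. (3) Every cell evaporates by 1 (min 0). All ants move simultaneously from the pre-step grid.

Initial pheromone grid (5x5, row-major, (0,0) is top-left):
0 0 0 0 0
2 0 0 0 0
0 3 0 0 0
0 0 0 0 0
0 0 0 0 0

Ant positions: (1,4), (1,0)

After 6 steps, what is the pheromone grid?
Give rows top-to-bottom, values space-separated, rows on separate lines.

After step 1: ants at (0,4),(0,0)
  1 0 0 0 1
  1 0 0 0 0
  0 2 0 0 0
  0 0 0 0 0
  0 0 0 0 0
After step 2: ants at (1,4),(1,0)
  0 0 0 0 0
  2 0 0 0 1
  0 1 0 0 0
  0 0 0 0 0
  0 0 0 0 0
After step 3: ants at (0,4),(0,0)
  1 0 0 0 1
  1 0 0 0 0
  0 0 0 0 0
  0 0 0 0 0
  0 0 0 0 0
After step 4: ants at (1,4),(1,0)
  0 0 0 0 0
  2 0 0 0 1
  0 0 0 0 0
  0 0 0 0 0
  0 0 0 0 0
After step 5: ants at (0,4),(0,0)
  1 0 0 0 1
  1 0 0 0 0
  0 0 0 0 0
  0 0 0 0 0
  0 0 0 0 0
After step 6: ants at (1,4),(1,0)
  0 0 0 0 0
  2 0 0 0 1
  0 0 0 0 0
  0 0 0 0 0
  0 0 0 0 0

0 0 0 0 0
2 0 0 0 1
0 0 0 0 0
0 0 0 0 0
0 0 0 0 0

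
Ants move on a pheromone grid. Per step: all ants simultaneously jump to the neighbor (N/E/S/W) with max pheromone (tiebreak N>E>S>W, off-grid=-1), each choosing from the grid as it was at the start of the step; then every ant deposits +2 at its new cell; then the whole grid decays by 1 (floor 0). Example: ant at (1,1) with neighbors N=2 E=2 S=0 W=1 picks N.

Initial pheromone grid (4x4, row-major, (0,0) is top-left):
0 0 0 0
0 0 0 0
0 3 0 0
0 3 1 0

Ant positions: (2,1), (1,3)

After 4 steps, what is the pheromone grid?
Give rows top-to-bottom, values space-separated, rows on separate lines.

After step 1: ants at (3,1),(0,3)
  0 0 0 1
  0 0 0 0
  0 2 0 0
  0 4 0 0
After step 2: ants at (2,1),(1,3)
  0 0 0 0
  0 0 0 1
  0 3 0 0
  0 3 0 0
After step 3: ants at (3,1),(0,3)
  0 0 0 1
  0 0 0 0
  0 2 0 0
  0 4 0 0
After step 4: ants at (2,1),(1,3)
  0 0 0 0
  0 0 0 1
  0 3 0 0
  0 3 0 0

0 0 0 0
0 0 0 1
0 3 0 0
0 3 0 0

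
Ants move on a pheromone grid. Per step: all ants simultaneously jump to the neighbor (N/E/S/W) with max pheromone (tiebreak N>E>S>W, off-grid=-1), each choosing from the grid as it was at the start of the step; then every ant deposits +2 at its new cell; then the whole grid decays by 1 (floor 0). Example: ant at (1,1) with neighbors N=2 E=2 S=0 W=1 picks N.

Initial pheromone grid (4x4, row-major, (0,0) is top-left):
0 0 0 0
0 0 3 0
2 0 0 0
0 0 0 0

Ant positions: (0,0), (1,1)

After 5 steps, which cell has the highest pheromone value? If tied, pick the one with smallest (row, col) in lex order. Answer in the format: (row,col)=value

Answer: (1,2)=8

Derivation:
Step 1: ant0:(0,0)->E->(0,1) | ant1:(1,1)->E->(1,2)
  grid max=4 at (1,2)
Step 2: ant0:(0,1)->E->(0,2) | ant1:(1,2)->N->(0,2)
  grid max=3 at (0,2)
Step 3: ant0:(0,2)->S->(1,2) | ant1:(0,2)->S->(1,2)
  grid max=6 at (1,2)
Step 4: ant0:(1,2)->N->(0,2) | ant1:(1,2)->N->(0,2)
  grid max=5 at (0,2)
Step 5: ant0:(0,2)->S->(1,2) | ant1:(0,2)->S->(1,2)
  grid max=8 at (1,2)
Final grid:
  0 0 4 0
  0 0 8 0
  0 0 0 0
  0 0 0 0
Max pheromone 8 at (1,2)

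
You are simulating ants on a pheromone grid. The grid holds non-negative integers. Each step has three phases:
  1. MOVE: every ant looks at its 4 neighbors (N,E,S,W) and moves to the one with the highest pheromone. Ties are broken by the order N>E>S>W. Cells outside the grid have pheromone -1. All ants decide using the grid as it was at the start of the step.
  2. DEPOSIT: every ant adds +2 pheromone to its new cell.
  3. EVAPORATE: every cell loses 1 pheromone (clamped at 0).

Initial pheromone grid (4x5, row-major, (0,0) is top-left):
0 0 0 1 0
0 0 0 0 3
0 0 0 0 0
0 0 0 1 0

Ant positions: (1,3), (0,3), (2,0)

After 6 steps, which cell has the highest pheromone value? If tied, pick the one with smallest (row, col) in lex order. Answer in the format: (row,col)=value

Answer: (1,4)=9

Derivation:
Step 1: ant0:(1,3)->E->(1,4) | ant1:(0,3)->E->(0,4) | ant2:(2,0)->N->(1,0)
  grid max=4 at (1,4)
Step 2: ant0:(1,4)->N->(0,4) | ant1:(0,4)->S->(1,4) | ant2:(1,0)->N->(0,0)
  grid max=5 at (1,4)
Step 3: ant0:(0,4)->S->(1,4) | ant1:(1,4)->N->(0,4) | ant2:(0,0)->E->(0,1)
  grid max=6 at (1,4)
Step 4: ant0:(1,4)->N->(0,4) | ant1:(0,4)->S->(1,4) | ant2:(0,1)->E->(0,2)
  grid max=7 at (1,4)
Step 5: ant0:(0,4)->S->(1,4) | ant1:(1,4)->N->(0,4) | ant2:(0,2)->E->(0,3)
  grid max=8 at (1,4)
Step 6: ant0:(1,4)->N->(0,4) | ant1:(0,4)->S->(1,4) | ant2:(0,3)->E->(0,4)
  grid max=9 at (1,4)
Final grid:
  0 0 0 0 8
  0 0 0 0 9
  0 0 0 0 0
  0 0 0 0 0
Max pheromone 9 at (1,4)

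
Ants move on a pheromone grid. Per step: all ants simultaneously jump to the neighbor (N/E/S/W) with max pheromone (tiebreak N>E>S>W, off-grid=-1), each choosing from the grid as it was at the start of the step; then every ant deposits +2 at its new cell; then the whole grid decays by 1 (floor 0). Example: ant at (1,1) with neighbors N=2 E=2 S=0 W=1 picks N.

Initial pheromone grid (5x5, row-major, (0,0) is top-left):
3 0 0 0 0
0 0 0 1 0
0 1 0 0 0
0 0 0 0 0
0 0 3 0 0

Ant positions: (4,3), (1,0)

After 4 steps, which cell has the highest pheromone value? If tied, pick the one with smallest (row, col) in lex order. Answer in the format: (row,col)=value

Step 1: ant0:(4,3)->W->(4,2) | ant1:(1,0)->N->(0,0)
  grid max=4 at (0,0)
Step 2: ant0:(4,2)->N->(3,2) | ant1:(0,0)->E->(0,1)
  grid max=3 at (0,0)
Step 3: ant0:(3,2)->S->(4,2) | ant1:(0,1)->W->(0,0)
  grid max=4 at (0,0)
Step 4: ant0:(4,2)->N->(3,2) | ant1:(0,0)->E->(0,1)
  grid max=3 at (0,0)
Final grid:
  3 1 0 0 0
  0 0 0 0 0
  0 0 0 0 0
  0 0 1 0 0
  0 0 3 0 0
Max pheromone 3 at (0,0)

Answer: (0,0)=3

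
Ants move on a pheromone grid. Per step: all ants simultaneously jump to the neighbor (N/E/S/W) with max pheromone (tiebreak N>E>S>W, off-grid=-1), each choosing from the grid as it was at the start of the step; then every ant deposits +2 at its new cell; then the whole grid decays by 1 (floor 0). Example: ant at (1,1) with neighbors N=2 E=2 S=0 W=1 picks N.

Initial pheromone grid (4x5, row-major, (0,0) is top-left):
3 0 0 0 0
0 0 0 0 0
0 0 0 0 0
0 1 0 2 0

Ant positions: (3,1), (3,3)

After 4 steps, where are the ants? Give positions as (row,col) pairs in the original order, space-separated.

Step 1: ant0:(3,1)->N->(2,1) | ant1:(3,3)->N->(2,3)
  grid max=2 at (0,0)
Step 2: ant0:(2,1)->N->(1,1) | ant1:(2,3)->S->(3,3)
  grid max=2 at (3,3)
Step 3: ant0:(1,1)->N->(0,1) | ant1:(3,3)->N->(2,3)
  grid max=1 at (0,1)
Step 4: ant0:(0,1)->E->(0,2) | ant1:(2,3)->S->(3,3)
  grid max=2 at (3,3)

(0,2) (3,3)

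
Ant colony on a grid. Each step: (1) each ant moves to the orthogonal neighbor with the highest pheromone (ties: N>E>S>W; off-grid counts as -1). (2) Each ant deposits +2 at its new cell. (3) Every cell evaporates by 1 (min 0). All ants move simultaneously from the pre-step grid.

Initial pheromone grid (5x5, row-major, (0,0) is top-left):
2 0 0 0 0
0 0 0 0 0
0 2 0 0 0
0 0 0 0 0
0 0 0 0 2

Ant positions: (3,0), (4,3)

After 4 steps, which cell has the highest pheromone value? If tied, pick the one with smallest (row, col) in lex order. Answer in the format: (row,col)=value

Step 1: ant0:(3,0)->N->(2,0) | ant1:(4,3)->E->(4,4)
  grid max=3 at (4,4)
Step 2: ant0:(2,0)->E->(2,1) | ant1:(4,4)->N->(3,4)
  grid max=2 at (2,1)
Step 3: ant0:(2,1)->N->(1,1) | ant1:(3,4)->S->(4,4)
  grid max=3 at (4,4)
Step 4: ant0:(1,1)->S->(2,1) | ant1:(4,4)->N->(3,4)
  grid max=2 at (2,1)
Final grid:
  0 0 0 0 0
  0 0 0 0 0
  0 2 0 0 0
  0 0 0 0 1
  0 0 0 0 2
Max pheromone 2 at (2,1)

Answer: (2,1)=2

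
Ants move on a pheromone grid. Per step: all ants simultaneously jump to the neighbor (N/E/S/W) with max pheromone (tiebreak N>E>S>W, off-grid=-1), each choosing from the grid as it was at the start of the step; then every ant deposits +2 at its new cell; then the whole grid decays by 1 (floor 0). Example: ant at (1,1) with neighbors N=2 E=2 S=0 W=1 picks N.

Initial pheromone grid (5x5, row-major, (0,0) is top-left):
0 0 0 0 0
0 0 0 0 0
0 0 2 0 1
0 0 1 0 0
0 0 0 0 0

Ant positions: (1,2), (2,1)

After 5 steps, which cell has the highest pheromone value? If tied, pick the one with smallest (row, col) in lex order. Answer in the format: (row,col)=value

Answer: (2,2)=9

Derivation:
Step 1: ant0:(1,2)->S->(2,2) | ant1:(2,1)->E->(2,2)
  grid max=5 at (2,2)
Step 2: ant0:(2,2)->N->(1,2) | ant1:(2,2)->N->(1,2)
  grid max=4 at (2,2)
Step 3: ant0:(1,2)->S->(2,2) | ant1:(1,2)->S->(2,2)
  grid max=7 at (2,2)
Step 4: ant0:(2,2)->N->(1,2) | ant1:(2,2)->N->(1,2)
  grid max=6 at (2,2)
Step 5: ant0:(1,2)->S->(2,2) | ant1:(1,2)->S->(2,2)
  grid max=9 at (2,2)
Final grid:
  0 0 0 0 0
  0 0 4 0 0
  0 0 9 0 0
  0 0 0 0 0
  0 0 0 0 0
Max pheromone 9 at (2,2)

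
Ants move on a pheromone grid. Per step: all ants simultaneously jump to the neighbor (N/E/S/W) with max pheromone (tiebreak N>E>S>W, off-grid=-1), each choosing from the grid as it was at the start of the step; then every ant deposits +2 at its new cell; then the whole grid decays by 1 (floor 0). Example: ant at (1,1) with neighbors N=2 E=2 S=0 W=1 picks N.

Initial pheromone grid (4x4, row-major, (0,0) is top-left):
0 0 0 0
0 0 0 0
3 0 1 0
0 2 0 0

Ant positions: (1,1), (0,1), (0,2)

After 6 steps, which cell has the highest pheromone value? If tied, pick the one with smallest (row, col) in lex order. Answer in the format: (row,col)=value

Answer: (0,2)=12

Derivation:
Step 1: ant0:(1,1)->N->(0,1) | ant1:(0,1)->E->(0,2) | ant2:(0,2)->E->(0,3)
  grid max=2 at (2,0)
Step 2: ant0:(0,1)->E->(0,2) | ant1:(0,2)->E->(0,3) | ant2:(0,3)->W->(0,2)
  grid max=4 at (0,2)
Step 3: ant0:(0,2)->E->(0,3) | ant1:(0,3)->W->(0,2) | ant2:(0,2)->E->(0,3)
  grid max=5 at (0,2)
Step 4: ant0:(0,3)->W->(0,2) | ant1:(0,2)->E->(0,3) | ant2:(0,3)->W->(0,2)
  grid max=8 at (0,2)
Step 5: ant0:(0,2)->E->(0,3) | ant1:(0,3)->W->(0,2) | ant2:(0,2)->E->(0,3)
  grid max=9 at (0,2)
Step 6: ant0:(0,3)->W->(0,2) | ant1:(0,2)->E->(0,3) | ant2:(0,3)->W->(0,2)
  grid max=12 at (0,2)
Final grid:
  0 0 12 10
  0 0 0 0
  0 0 0 0
  0 0 0 0
Max pheromone 12 at (0,2)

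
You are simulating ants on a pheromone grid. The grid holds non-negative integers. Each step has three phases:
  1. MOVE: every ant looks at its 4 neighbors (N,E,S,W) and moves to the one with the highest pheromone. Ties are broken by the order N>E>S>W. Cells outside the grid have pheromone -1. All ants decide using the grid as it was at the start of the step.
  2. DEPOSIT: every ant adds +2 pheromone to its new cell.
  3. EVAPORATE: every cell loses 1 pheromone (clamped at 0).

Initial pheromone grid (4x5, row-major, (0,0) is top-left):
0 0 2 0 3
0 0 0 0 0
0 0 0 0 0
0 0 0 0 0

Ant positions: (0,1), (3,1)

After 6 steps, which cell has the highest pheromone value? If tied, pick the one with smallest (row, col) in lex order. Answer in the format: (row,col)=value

Answer: (0,2)=6

Derivation:
Step 1: ant0:(0,1)->E->(0,2) | ant1:(3,1)->N->(2,1)
  grid max=3 at (0,2)
Step 2: ant0:(0,2)->E->(0,3) | ant1:(2,1)->N->(1,1)
  grid max=2 at (0,2)
Step 3: ant0:(0,3)->W->(0,2) | ant1:(1,1)->N->(0,1)
  grid max=3 at (0,2)
Step 4: ant0:(0,2)->W->(0,1) | ant1:(0,1)->E->(0,2)
  grid max=4 at (0,2)
Step 5: ant0:(0,1)->E->(0,2) | ant1:(0,2)->W->(0,1)
  grid max=5 at (0,2)
Step 6: ant0:(0,2)->W->(0,1) | ant1:(0,1)->E->(0,2)
  grid max=6 at (0,2)
Final grid:
  0 4 6 0 0
  0 0 0 0 0
  0 0 0 0 0
  0 0 0 0 0
Max pheromone 6 at (0,2)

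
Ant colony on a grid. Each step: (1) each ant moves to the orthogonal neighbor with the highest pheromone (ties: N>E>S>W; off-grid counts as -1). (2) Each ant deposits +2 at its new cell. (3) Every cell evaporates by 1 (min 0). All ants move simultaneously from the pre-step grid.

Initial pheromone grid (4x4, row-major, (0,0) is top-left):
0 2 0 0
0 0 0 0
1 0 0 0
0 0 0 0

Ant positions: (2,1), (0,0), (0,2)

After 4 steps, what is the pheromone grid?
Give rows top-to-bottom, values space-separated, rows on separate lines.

After step 1: ants at (2,0),(0,1),(0,1)
  0 5 0 0
  0 0 0 0
  2 0 0 0
  0 0 0 0
After step 2: ants at (1,0),(0,2),(0,2)
  0 4 3 0
  1 0 0 0
  1 0 0 0
  0 0 0 0
After step 3: ants at (2,0),(0,1),(0,1)
  0 7 2 0
  0 0 0 0
  2 0 0 0
  0 0 0 0
After step 4: ants at (1,0),(0,2),(0,2)
  0 6 5 0
  1 0 0 0
  1 0 0 0
  0 0 0 0

0 6 5 0
1 0 0 0
1 0 0 0
0 0 0 0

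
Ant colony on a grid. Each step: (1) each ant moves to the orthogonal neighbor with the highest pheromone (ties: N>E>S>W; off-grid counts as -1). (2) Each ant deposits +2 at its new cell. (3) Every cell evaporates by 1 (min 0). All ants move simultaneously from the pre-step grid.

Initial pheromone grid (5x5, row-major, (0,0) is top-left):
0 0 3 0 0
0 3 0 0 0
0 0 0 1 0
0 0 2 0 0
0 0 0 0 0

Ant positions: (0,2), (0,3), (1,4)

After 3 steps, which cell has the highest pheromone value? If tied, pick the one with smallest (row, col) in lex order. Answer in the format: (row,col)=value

Answer: (0,2)=8

Derivation:
Step 1: ant0:(0,2)->E->(0,3) | ant1:(0,3)->W->(0,2) | ant2:(1,4)->N->(0,4)
  grid max=4 at (0,2)
Step 2: ant0:(0,3)->W->(0,2) | ant1:(0,2)->E->(0,3) | ant2:(0,4)->W->(0,3)
  grid max=5 at (0,2)
Step 3: ant0:(0,2)->E->(0,3) | ant1:(0,3)->W->(0,2) | ant2:(0,3)->W->(0,2)
  grid max=8 at (0,2)
Final grid:
  0 0 8 5 0
  0 0 0 0 0
  0 0 0 0 0
  0 0 0 0 0
  0 0 0 0 0
Max pheromone 8 at (0,2)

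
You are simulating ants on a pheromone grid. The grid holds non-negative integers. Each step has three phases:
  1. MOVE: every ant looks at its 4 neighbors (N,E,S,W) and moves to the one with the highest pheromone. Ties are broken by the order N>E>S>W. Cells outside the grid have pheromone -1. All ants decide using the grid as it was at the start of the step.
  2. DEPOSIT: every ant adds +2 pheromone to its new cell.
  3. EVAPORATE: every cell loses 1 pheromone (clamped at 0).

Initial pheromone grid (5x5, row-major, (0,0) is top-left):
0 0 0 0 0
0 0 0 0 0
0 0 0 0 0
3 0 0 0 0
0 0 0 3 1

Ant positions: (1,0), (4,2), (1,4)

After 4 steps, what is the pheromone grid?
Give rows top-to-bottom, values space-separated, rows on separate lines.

After step 1: ants at (0,0),(4,3),(0,4)
  1 0 0 0 1
  0 0 0 0 0
  0 0 0 0 0
  2 0 0 0 0
  0 0 0 4 0
After step 2: ants at (0,1),(3,3),(1,4)
  0 1 0 0 0
  0 0 0 0 1
  0 0 0 0 0
  1 0 0 1 0
  0 0 0 3 0
After step 3: ants at (0,2),(4,3),(0,4)
  0 0 1 0 1
  0 0 0 0 0
  0 0 0 0 0
  0 0 0 0 0
  0 0 0 4 0
After step 4: ants at (0,3),(3,3),(1,4)
  0 0 0 1 0
  0 0 0 0 1
  0 0 0 0 0
  0 0 0 1 0
  0 0 0 3 0

0 0 0 1 0
0 0 0 0 1
0 0 0 0 0
0 0 0 1 0
0 0 0 3 0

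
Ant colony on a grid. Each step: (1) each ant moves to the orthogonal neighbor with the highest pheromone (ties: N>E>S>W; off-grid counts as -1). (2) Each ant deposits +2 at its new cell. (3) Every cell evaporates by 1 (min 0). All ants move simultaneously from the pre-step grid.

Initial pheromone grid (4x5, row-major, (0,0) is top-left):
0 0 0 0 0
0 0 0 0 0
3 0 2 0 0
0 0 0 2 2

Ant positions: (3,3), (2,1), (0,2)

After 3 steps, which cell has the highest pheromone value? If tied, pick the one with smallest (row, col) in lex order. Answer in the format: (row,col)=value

Answer: (2,0)=4

Derivation:
Step 1: ant0:(3,3)->E->(3,4) | ant1:(2,1)->W->(2,0) | ant2:(0,2)->E->(0,3)
  grid max=4 at (2,0)
Step 2: ant0:(3,4)->W->(3,3) | ant1:(2,0)->N->(1,0) | ant2:(0,3)->E->(0,4)
  grid max=3 at (2,0)
Step 3: ant0:(3,3)->E->(3,4) | ant1:(1,0)->S->(2,0) | ant2:(0,4)->S->(1,4)
  grid max=4 at (2,0)
Final grid:
  0 0 0 0 0
  0 0 0 0 1
  4 0 0 0 0
  0 0 0 1 3
Max pheromone 4 at (2,0)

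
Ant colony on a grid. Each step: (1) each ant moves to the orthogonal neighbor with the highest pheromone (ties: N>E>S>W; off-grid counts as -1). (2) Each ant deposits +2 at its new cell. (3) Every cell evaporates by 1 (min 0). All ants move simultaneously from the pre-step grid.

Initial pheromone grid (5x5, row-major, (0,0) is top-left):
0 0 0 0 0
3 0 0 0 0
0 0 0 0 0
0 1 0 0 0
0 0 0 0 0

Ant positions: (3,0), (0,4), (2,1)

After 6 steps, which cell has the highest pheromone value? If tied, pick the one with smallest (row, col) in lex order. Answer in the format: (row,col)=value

Step 1: ant0:(3,0)->E->(3,1) | ant1:(0,4)->S->(1,4) | ant2:(2,1)->S->(3,1)
  grid max=4 at (3,1)
Step 2: ant0:(3,1)->N->(2,1) | ant1:(1,4)->N->(0,4) | ant2:(3,1)->N->(2,1)
  grid max=3 at (2,1)
Step 3: ant0:(2,1)->S->(3,1) | ant1:(0,4)->S->(1,4) | ant2:(2,1)->S->(3,1)
  grid max=6 at (3,1)
Step 4: ant0:(3,1)->N->(2,1) | ant1:(1,4)->N->(0,4) | ant2:(3,1)->N->(2,1)
  grid max=5 at (2,1)
Step 5: ant0:(2,1)->S->(3,1) | ant1:(0,4)->S->(1,4) | ant2:(2,1)->S->(3,1)
  grid max=8 at (3,1)
Step 6: ant0:(3,1)->N->(2,1) | ant1:(1,4)->N->(0,4) | ant2:(3,1)->N->(2,1)
  grid max=7 at (2,1)
Final grid:
  0 0 0 0 1
  0 0 0 0 0
  0 7 0 0 0
  0 7 0 0 0
  0 0 0 0 0
Max pheromone 7 at (2,1)

Answer: (2,1)=7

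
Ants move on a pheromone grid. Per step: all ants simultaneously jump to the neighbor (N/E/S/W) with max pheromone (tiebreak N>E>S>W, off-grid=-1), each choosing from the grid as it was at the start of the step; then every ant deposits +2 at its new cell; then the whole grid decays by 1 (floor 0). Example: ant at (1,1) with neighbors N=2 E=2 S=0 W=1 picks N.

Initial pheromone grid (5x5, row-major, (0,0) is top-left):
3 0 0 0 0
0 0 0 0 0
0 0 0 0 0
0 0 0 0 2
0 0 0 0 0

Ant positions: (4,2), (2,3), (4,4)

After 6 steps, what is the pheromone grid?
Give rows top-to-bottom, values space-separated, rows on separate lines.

After step 1: ants at (3,2),(1,3),(3,4)
  2 0 0 0 0
  0 0 0 1 0
  0 0 0 0 0
  0 0 1 0 3
  0 0 0 0 0
After step 2: ants at (2,2),(0,3),(2,4)
  1 0 0 1 0
  0 0 0 0 0
  0 0 1 0 1
  0 0 0 0 2
  0 0 0 0 0
After step 3: ants at (1,2),(0,4),(3,4)
  0 0 0 0 1
  0 0 1 0 0
  0 0 0 0 0
  0 0 0 0 3
  0 0 0 0 0
After step 4: ants at (0,2),(1,4),(2,4)
  0 0 1 0 0
  0 0 0 0 1
  0 0 0 0 1
  0 0 0 0 2
  0 0 0 0 0
After step 5: ants at (0,3),(2,4),(3,4)
  0 0 0 1 0
  0 0 0 0 0
  0 0 0 0 2
  0 0 0 0 3
  0 0 0 0 0
After step 6: ants at (0,4),(3,4),(2,4)
  0 0 0 0 1
  0 0 0 0 0
  0 0 0 0 3
  0 0 0 0 4
  0 0 0 0 0

0 0 0 0 1
0 0 0 0 0
0 0 0 0 3
0 0 0 0 4
0 0 0 0 0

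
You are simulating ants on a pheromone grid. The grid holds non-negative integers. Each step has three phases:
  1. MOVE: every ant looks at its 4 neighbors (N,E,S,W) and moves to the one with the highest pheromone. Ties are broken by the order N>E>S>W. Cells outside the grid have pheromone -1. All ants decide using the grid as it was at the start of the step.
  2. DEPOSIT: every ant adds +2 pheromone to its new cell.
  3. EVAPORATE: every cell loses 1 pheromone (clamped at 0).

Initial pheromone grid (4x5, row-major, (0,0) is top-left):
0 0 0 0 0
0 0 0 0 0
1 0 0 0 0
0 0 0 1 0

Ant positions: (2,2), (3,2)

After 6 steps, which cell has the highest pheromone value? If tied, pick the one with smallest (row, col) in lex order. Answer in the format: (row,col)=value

Answer: (0,4)=1

Derivation:
Step 1: ant0:(2,2)->N->(1,2) | ant1:(3,2)->E->(3,3)
  grid max=2 at (3,3)
Step 2: ant0:(1,2)->N->(0,2) | ant1:(3,3)->N->(2,3)
  grid max=1 at (0,2)
Step 3: ant0:(0,2)->E->(0,3) | ant1:(2,3)->S->(3,3)
  grid max=2 at (3,3)
Step 4: ant0:(0,3)->E->(0,4) | ant1:(3,3)->N->(2,3)
  grid max=1 at (0,4)
Step 5: ant0:(0,4)->S->(1,4) | ant1:(2,3)->S->(3,3)
  grid max=2 at (3,3)
Step 6: ant0:(1,4)->N->(0,4) | ant1:(3,3)->N->(2,3)
  grid max=1 at (0,4)
Final grid:
  0 0 0 0 1
  0 0 0 0 0
  0 0 0 1 0
  0 0 0 1 0
Max pheromone 1 at (0,4)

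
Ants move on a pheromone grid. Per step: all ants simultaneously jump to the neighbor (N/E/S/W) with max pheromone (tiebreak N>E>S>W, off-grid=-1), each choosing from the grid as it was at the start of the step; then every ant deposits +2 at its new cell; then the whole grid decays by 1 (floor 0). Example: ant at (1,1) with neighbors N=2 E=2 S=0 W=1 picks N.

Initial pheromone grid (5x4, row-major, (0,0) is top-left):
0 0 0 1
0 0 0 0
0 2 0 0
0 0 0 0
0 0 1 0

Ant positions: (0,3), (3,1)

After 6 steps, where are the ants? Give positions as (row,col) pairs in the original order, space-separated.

Step 1: ant0:(0,3)->S->(1,3) | ant1:(3,1)->N->(2,1)
  grid max=3 at (2,1)
Step 2: ant0:(1,3)->N->(0,3) | ant1:(2,1)->N->(1,1)
  grid max=2 at (2,1)
Step 3: ant0:(0,3)->S->(1,3) | ant1:(1,1)->S->(2,1)
  grid max=3 at (2,1)
Step 4: ant0:(1,3)->N->(0,3) | ant1:(2,1)->N->(1,1)
  grid max=2 at (2,1)
Step 5: ant0:(0,3)->S->(1,3) | ant1:(1,1)->S->(2,1)
  grid max=3 at (2,1)
Step 6: ant0:(1,3)->N->(0,3) | ant1:(2,1)->N->(1,1)
  grid max=2 at (2,1)

(0,3) (1,1)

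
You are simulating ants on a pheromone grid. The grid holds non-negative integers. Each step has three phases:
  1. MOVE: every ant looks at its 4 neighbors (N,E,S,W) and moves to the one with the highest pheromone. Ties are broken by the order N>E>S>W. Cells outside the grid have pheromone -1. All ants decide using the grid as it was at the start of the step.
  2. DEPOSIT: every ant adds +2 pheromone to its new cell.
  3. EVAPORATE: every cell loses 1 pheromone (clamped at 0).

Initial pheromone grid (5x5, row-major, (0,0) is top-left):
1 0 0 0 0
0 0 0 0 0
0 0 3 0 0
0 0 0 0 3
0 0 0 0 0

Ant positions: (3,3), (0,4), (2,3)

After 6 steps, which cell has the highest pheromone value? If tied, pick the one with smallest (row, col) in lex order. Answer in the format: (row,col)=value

Step 1: ant0:(3,3)->E->(3,4) | ant1:(0,4)->S->(1,4) | ant2:(2,3)->W->(2,2)
  grid max=4 at (2,2)
Step 2: ant0:(3,4)->N->(2,4) | ant1:(1,4)->N->(0,4) | ant2:(2,2)->N->(1,2)
  grid max=3 at (2,2)
Step 3: ant0:(2,4)->S->(3,4) | ant1:(0,4)->S->(1,4) | ant2:(1,2)->S->(2,2)
  grid max=4 at (2,2)
Step 4: ant0:(3,4)->N->(2,4) | ant1:(1,4)->N->(0,4) | ant2:(2,2)->N->(1,2)
  grid max=3 at (2,2)
Step 5: ant0:(2,4)->S->(3,4) | ant1:(0,4)->S->(1,4) | ant2:(1,2)->S->(2,2)
  grid max=4 at (2,2)
Step 6: ant0:(3,4)->N->(2,4) | ant1:(1,4)->N->(0,4) | ant2:(2,2)->N->(1,2)
  grid max=3 at (2,2)
Final grid:
  0 0 0 0 1
  0 0 1 0 0
  0 0 3 0 1
  0 0 0 0 3
  0 0 0 0 0
Max pheromone 3 at (2,2)

Answer: (2,2)=3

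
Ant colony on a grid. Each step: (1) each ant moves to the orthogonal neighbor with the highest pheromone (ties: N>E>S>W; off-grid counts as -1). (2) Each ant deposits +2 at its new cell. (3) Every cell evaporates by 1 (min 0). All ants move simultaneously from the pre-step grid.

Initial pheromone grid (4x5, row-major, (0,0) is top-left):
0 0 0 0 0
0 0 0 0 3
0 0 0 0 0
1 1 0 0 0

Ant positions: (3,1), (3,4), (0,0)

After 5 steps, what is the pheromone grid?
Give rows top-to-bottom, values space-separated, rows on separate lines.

After step 1: ants at (3,0),(2,4),(0,1)
  0 1 0 0 0
  0 0 0 0 2
  0 0 0 0 1
  2 0 0 0 0
After step 2: ants at (2,0),(1,4),(0,2)
  0 0 1 0 0
  0 0 0 0 3
  1 0 0 0 0
  1 0 0 0 0
After step 3: ants at (3,0),(0,4),(0,3)
  0 0 0 1 1
  0 0 0 0 2
  0 0 0 0 0
  2 0 0 0 0
After step 4: ants at (2,0),(1,4),(0,4)
  0 0 0 0 2
  0 0 0 0 3
  1 0 0 0 0
  1 0 0 0 0
After step 5: ants at (3,0),(0,4),(1,4)
  0 0 0 0 3
  0 0 0 0 4
  0 0 0 0 0
  2 0 0 0 0

0 0 0 0 3
0 0 0 0 4
0 0 0 0 0
2 0 0 0 0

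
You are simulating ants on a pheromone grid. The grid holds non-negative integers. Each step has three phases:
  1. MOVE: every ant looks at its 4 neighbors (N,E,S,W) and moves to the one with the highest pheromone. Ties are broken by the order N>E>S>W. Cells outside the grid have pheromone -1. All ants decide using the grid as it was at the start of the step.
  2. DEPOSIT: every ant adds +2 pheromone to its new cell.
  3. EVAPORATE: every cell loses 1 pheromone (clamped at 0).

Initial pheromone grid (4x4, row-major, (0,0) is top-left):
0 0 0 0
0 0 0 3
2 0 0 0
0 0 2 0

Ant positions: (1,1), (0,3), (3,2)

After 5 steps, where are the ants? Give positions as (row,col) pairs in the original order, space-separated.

Step 1: ant0:(1,1)->N->(0,1) | ant1:(0,3)->S->(1,3) | ant2:(3,2)->N->(2,2)
  grid max=4 at (1,3)
Step 2: ant0:(0,1)->E->(0,2) | ant1:(1,3)->N->(0,3) | ant2:(2,2)->S->(3,2)
  grid max=3 at (1,3)
Step 3: ant0:(0,2)->E->(0,3) | ant1:(0,3)->S->(1,3) | ant2:(3,2)->N->(2,2)
  grid max=4 at (1,3)
Step 4: ant0:(0,3)->S->(1,3) | ant1:(1,3)->N->(0,3) | ant2:(2,2)->S->(3,2)
  grid max=5 at (1,3)
Step 5: ant0:(1,3)->N->(0,3) | ant1:(0,3)->S->(1,3) | ant2:(3,2)->N->(2,2)
  grid max=6 at (1,3)

(0,3) (1,3) (2,2)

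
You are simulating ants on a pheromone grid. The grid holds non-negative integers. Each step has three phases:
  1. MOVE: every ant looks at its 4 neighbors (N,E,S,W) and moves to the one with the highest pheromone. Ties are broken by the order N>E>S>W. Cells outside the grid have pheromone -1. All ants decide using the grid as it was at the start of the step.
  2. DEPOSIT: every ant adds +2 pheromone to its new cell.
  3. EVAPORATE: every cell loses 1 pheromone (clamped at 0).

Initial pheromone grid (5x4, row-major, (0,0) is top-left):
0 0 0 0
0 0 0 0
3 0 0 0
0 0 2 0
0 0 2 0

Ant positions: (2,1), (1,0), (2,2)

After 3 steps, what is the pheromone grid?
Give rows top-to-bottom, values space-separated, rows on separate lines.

After step 1: ants at (2,0),(2,0),(3,2)
  0 0 0 0
  0 0 0 0
  6 0 0 0
  0 0 3 0
  0 0 1 0
After step 2: ants at (1,0),(1,0),(4,2)
  0 0 0 0
  3 0 0 0
  5 0 0 0
  0 0 2 0
  0 0 2 0
After step 3: ants at (2,0),(2,0),(3,2)
  0 0 0 0
  2 0 0 0
  8 0 0 0
  0 0 3 0
  0 0 1 0

0 0 0 0
2 0 0 0
8 0 0 0
0 0 3 0
0 0 1 0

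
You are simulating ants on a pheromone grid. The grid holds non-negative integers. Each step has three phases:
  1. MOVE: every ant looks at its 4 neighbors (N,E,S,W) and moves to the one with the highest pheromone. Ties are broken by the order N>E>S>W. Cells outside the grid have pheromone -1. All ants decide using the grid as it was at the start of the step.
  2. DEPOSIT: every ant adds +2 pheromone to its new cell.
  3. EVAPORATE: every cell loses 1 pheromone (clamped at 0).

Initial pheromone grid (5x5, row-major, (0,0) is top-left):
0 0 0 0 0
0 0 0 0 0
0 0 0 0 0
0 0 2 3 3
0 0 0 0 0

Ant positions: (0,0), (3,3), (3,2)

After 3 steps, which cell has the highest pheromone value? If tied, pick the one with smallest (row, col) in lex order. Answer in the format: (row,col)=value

Answer: (3,3)=6

Derivation:
Step 1: ant0:(0,0)->E->(0,1) | ant1:(3,3)->E->(3,4) | ant2:(3,2)->E->(3,3)
  grid max=4 at (3,3)
Step 2: ant0:(0,1)->E->(0,2) | ant1:(3,4)->W->(3,3) | ant2:(3,3)->E->(3,4)
  grid max=5 at (3,3)
Step 3: ant0:(0,2)->E->(0,3) | ant1:(3,3)->E->(3,4) | ant2:(3,4)->W->(3,3)
  grid max=6 at (3,3)
Final grid:
  0 0 0 1 0
  0 0 0 0 0
  0 0 0 0 0
  0 0 0 6 6
  0 0 0 0 0
Max pheromone 6 at (3,3)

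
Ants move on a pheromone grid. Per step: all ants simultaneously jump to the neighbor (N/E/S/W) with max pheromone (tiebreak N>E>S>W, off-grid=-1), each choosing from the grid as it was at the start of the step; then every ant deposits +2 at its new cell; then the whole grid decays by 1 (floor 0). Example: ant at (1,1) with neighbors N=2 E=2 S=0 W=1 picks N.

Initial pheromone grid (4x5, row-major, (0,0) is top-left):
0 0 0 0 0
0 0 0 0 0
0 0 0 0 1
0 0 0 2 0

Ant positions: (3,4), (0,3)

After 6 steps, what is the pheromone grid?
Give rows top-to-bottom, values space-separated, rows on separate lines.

After step 1: ants at (3,3),(0,4)
  0 0 0 0 1
  0 0 0 0 0
  0 0 0 0 0
  0 0 0 3 0
After step 2: ants at (2,3),(1,4)
  0 0 0 0 0
  0 0 0 0 1
  0 0 0 1 0
  0 0 0 2 0
After step 3: ants at (3,3),(0,4)
  0 0 0 0 1
  0 0 0 0 0
  0 0 0 0 0
  0 0 0 3 0
After step 4: ants at (2,3),(1,4)
  0 0 0 0 0
  0 0 0 0 1
  0 0 0 1 0
  0 0 0 2 0
After step 5: ants at (3,3),(0,4)
  0 0 0 0 1
  0 0 0 0 0
  0 0 0 0 0
  0 0 0 3 0
After step 6: ants at (2,3),(1,4)
  0 0 0 0 0
  0 0 0 0 1
  0 0 0 1 0
  0 0 0 2 0

0 0 0 0 0
0 0 0 0 1
0 0 0 1 0
0 0 0 2 0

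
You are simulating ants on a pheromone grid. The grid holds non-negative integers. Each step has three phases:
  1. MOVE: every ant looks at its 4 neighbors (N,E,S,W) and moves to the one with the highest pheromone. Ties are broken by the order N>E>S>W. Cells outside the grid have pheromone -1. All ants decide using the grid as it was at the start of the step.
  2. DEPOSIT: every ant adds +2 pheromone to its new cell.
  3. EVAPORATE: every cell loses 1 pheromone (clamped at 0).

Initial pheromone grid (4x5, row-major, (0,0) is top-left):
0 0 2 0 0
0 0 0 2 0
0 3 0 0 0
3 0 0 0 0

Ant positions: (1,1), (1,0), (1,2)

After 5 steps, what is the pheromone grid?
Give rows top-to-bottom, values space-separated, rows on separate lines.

After step 1: ants at (2,1),(0,0),(0,2)
  1 0 3 0 0
  0 0 0 1 0
  0 4 0 0 0
  2 0 0 0 0
After step 2: ants at (1,1),(0,1),(0,3)
  0 1 2 1 0
  0 1 0 0 0
  0 3 0 0 0
  1 0 0 0 0
After step 3: ants at (2,1),(0,2),(0,2)
  0 0 5 0 0
  0 0 0 0 0
  0 4 0 0 0
  0 0 0 0 0
After step 4: ants at (1,1),(0,3),(0,3)
  0 0 4 3 0
  0 1 0 0 0
  0 3 0 0 0
  0 0 0 0 0
After step 5: ants at (2,1),(0,2),(0,2)
  0 0 7 2 0
  0 0 0 0 0
  0 4 0 0 0
  0 0 0 0 0

0 0 7 2 0
0 0 0 0 0
0 4 0 0 0
0 0 0 0 0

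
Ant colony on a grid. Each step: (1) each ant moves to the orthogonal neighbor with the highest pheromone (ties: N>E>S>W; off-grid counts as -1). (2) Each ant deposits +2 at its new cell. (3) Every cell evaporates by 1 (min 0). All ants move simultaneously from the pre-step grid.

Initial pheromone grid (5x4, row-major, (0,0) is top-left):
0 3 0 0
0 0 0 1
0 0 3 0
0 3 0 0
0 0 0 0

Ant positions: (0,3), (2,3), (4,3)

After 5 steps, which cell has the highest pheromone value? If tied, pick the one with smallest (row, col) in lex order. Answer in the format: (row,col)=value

Answer: (2,2)=8

Derivation:
Step 1: ant0:(0,3)->S->(1,3) | ant1:(2,3)->W->(2,2) | ant2:(4,3)->N->(3,3)
  grid max=4 at (2,2)
Step 2: ant0:(1,3)->N->(0,3) | ant1:(2,2)->N->(1,2) | ant2:(3,3)->N->(2,3)
  grid max=3 at (2,2)
Step 3: ant0:(0,3)->S->(1,3) | ant1:(1,2)->S->(2,2) | ant2:(2,3)->W->(2,2)
  grid max=6 at (2,2)
Step 4: ant0:(1,3)->N->(0,3) | ant1:(2,2)->N->(1,2) | ant2:(2,2)->N->(1,2)
  grid max=5 at (2,2)
Step 5: ant0:(0,3)->S->(1,3) | ant1:(1,2)->S->(2,2) | ant2:(1,2)->S->(2,2)
  grid max=8 at (2,2)
Final grid:
  0 0 0 0
  0 0 2 2
  0 0 8 0
  0 0 0 0
  0 0 0 0
Max pheromone 8 at (2,2)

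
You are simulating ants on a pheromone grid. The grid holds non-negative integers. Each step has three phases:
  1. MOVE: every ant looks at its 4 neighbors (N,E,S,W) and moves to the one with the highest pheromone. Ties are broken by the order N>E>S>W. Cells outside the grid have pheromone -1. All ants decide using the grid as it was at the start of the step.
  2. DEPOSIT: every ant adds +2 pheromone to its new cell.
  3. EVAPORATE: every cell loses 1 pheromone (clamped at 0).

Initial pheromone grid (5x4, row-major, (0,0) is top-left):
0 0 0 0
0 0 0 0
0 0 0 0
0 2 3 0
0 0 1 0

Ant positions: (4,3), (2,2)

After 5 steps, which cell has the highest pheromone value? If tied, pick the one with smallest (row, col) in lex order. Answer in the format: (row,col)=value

Answer: (3,2)=8

Derivation:
Step 1: ant0:(4,3)->W->(4,2) | ant1:(2,2)->S->(3,2)
  grid max=4 at (3,2)
Step 2: ant0:(4,2)->N->(3,2) | ant1:(3,2)->S->(4,2)
  grid max=5 at (3,2)
Step 3: ant0:(3,2)->S->(4,2) | ant1:(4,2)->N->(3,2)
  grid max=6 at (3,2)
Step 4: ant0:(4,2)->N->(3,2) | ant1:(3,2)->S->(4,2)
  grid max=7 at (3,2)
Step 5: ant0:(3,2)->S->(4,2) | ant1:(4,2)->N->(3,2)
  grid max=8 at (3,2)
Final grid:
  0 0 0 0
  0 0 0 0
  0 0 0 0
  0 0 8 0
  0 0 6 0
Max pheromone 8 at (3,2)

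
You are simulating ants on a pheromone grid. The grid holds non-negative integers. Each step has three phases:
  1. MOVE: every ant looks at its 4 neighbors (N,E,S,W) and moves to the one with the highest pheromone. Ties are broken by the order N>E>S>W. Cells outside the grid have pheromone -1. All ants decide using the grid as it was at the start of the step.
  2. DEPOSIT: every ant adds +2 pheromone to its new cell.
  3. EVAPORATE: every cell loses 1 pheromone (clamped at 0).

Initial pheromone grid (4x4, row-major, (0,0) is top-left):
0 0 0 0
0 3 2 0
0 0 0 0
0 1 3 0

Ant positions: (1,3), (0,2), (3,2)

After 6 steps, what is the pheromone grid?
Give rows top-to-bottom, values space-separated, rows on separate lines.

After step 1: ants at (1,2),(1,2),(3,1)
  0 0 0 0
  0 2 5 0
  0 0 0 0
  0 2 2 0
After step 2: ants at (1,1),(1,1),(3,2)
  0 0 0 0
  0 5 4 0
  0 0 0 0
  0 1 3 0
After step 3: ants at (1,2),(1,2),(3,1)
  0 0 0 0
  0 4 7 0
  0 0 0 0
  0 2 2 0
After step 4: ants at (1,1),(1,1),(3,2)
  0 0 0 0
  0 7 6 0
  0 0 0 0
  0 1 3 0
After step 5: ants at (1,2),(1,2),(3,1)
  0 0 0 0
  0 6 9 0
  0 0 0 0
  0 2 2 0
After step 6: ants at (1,1),(1,1),(3,2)
  0 0 0 0
  0 9 8 0
  0 0 0 0
  0 1 3 0

0 0 0 0
0 9 8 0
0 0 0 0
0 1 3 0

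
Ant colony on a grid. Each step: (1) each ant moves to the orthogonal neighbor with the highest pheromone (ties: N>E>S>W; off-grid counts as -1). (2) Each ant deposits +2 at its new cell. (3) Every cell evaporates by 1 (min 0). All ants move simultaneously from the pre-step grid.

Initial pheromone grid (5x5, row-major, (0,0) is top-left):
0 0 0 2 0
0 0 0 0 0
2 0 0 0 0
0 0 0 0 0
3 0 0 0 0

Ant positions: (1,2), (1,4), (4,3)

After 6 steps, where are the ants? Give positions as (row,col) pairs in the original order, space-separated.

Step 1: ant0:(1,2)->N->(0,2) | ant1:(1,4)->N->(0,4) | ant2:(4,3)->N->(3,3)
  grid max=2 at (4,0)
Step 2: ant0:(0,2)->E->(0,3) | ant1:(0,4)->W->(0,3) | ant2:(3,3)->N->(2,3)
  grid max=4 at (0,3)
Step 3: ant0:(0,3)->E->(0,4) | ant1:(0,3)->E->(0,4) | ant2:(2,3)->N->(1,3)
  grid max=3 at (0,3)
Step 4: ant0:(0,4)->W->(0,3) | ant1:(0,4)->W->(0,3) | ant2:(1,3)->N->(0,3)
  grid max=8 at (0,3)
Step 5: ant0:(0,3)->E->(0,4) | ant1:(0,3)->E->(0,4) | ant2:(0,3)->E->(0,4)
  grid max=7 at (0,3)
Step 6: ant0:(0,4)->W->(0,3) | ant1:(0,4)->W->(0,3) | ant2:(0,4)->W->(0,3)
  grid max=12 at (0,3)

(0,3) (0,3) (0,3)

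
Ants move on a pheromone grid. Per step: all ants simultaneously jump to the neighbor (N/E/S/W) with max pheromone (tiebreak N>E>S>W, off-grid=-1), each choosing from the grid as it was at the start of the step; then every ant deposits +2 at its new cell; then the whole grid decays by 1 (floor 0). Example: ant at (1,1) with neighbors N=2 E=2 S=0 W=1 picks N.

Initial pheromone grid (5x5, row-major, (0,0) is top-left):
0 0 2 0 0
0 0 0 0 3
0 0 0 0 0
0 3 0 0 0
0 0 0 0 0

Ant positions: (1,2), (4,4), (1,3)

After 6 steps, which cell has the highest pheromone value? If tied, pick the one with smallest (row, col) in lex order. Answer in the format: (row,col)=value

Step 1: ant0:(1,2)->N->(0,2) | ant1:(4,4)->N->(3,4) | ant2:(1,3)->E->(1,4)
  grid max=4 at (1,4)
Step 2: ant0:(0,2)->E->(0,3) | ant1:(3,4)->N->(2,4) | ant2:(1,4)->N->(0,4)
  grid max=3 at (1,4)
Step 3: ant0:(0,3)->W->(0,2) | ant1:(2,4)->N->(1,4) | ant2:(0,4)->S->(1,4)
  grid max=6 at (1,4)
Step 4: ant0:(0,2)->E->(0,3) | ant1:(1,4)->N->(0,4) | ant2:(1,4)->N->(0,4)
  grid max=5 at (1,4)
Step 5: ant0:(0,3)->E->(0,4) | ant1:(0,4)->S->(1,4) | ant2:(0,4)->S->(1,4)
  grid max=8 at (1,4)
Step 6: ant0:(0,4)->S->(1,4) | ant1:(1,4)->N->(0,4) | ant2:(1,4)->N->(0,4)
  grid max=9 at (1,4)
Final grid:
  0 0 0 0 7
  0 0 0 0 9
  0 0 0 0 0
  0 0 0 0 0
  0 0 0 0 0
Max pheromone 9 at (1,4)

Answer: (1,4)=9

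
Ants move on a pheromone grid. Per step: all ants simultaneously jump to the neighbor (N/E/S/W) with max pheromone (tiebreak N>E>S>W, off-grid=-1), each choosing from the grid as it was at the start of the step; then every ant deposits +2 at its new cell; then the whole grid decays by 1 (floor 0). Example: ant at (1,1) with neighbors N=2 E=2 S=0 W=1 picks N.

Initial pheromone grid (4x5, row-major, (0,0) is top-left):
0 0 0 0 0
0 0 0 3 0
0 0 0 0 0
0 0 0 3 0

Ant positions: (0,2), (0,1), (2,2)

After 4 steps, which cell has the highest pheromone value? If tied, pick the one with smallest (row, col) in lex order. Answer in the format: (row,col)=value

Step 1: ant0:(0,2)->E->(0,3) | ant1:(0,1)->E->(0,2) | ant2:(2,2)->N->(1,2)
  grid max=2 at (1,3)
Step 2: ant0:(0,3)->S->(1,3) | ant1:(0,2)->E->(0,3) | ant2:(1,2)->E->(1,3)
  grid max=5 at (1,3)
Step 3: ant0:(1,3)->N->(0,3) | ant1:(0,3)->S->(1,3) | ant2:(1,3)->N->(0,3)
  grid max=6 at (1,3)
Step 4: ant0:(0,3)->S->(1,3) | ant1:(1,3)->N->(0,3) | ant2:(0,3)->S->(1,3)
  grid max=9 at (1,3)
Final grid:
  0 0 0 6 0
  0 0 0 9 0
  0 0 0 0 0
  0 0 0 0 0
Max pheromone 9 at (1,3)

Answer: (1,3)=9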